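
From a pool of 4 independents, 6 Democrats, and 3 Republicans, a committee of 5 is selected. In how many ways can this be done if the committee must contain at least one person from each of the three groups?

894

Total 5-person selections from all 13: C(13,5) = 1287.
Selections missing a whole group: no independents → C(9,5) = 126; no Democrats → C(7,5) = 21; no Republicans → C(10,5) = 252.
Add back selections omitting two groups (i.e. drawn from a single group): C(4,5) + C(6,5) + C(3,5) = 6.
By inclusion–exclusion: 1287 − 399 + 6 = 894.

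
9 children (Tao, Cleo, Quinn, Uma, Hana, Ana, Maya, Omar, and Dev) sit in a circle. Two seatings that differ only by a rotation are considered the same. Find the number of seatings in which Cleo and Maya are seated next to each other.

10080

Glue Cleo and Maya into a block (2 internal orders). Seating 8 units around a circle gives (7)! arrangements.
So 2 × (7)! = 2 × 5040 = 10080.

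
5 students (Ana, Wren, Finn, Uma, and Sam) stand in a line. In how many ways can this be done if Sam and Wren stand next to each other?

Glue Sam and Wren into one block (2 internal orders), leaving 4 units to arrange in a row.
So the count is 2·(4)! = 48.

48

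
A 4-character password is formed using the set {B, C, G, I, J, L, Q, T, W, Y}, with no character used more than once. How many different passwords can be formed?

Choose and order 4 of the 10 symbols: the first character has 10 options, the next 9, then 8, 7.
10 × 9 × 8 × 7 = 5040.

5040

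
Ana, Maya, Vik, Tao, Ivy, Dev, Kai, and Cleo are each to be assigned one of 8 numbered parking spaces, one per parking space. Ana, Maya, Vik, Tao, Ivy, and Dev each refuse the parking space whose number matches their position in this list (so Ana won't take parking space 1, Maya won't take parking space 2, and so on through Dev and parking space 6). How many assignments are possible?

Let Aᵢ (for 1 ≤ i ≤ 6) be the placements that put person i in their forbidden parking space. Any j of these fix j positions, leaving (8−j)! ways to fill the rest, and there are C(6,j) ways to pick which j.
By inclusion–exclusion, the number of valid placements is Σ_{j=0}^{6} (−1)^j C(6,j)·(8−j)!.
Computing: 40320 − 30240 + 10800 − 2400 + 360 − 36 + 2 = 18806.

18806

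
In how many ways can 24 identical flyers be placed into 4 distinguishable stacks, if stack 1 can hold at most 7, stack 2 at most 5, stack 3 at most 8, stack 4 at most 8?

35

Ignoring the caps, the number of non-negative solutions to x_1+…+x_4 = 24 is C(27,3) = 2925.
Subtract solutions that violate a single cap (substitute x_i' = x_i − (cap_i+1)): x_1 ≥ 8 gives C(19,3) = 969; x_2 ≥ 6 gives C(21,3) = 1330; x_3 ≥ 9 gives C(18,3) = 816; x_4 ≥ 9 gives C(18,3) = 816. Together 3931.
Add back pairs where two caps are both exceeded: 286 + 120 + 120 + 220 + 220 + 84 = 1050.
Subtract triples: 4 + 4 + 0 + 1 = 9.
By inclusion–exclusion the count is 2925 − 3931 + 1050 − 9 = 35.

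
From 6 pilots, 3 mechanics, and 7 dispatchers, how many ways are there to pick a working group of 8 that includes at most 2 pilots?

3915

Split by how many pilots are chosen (0 through 2).
Sum: C(6,0)·C(10,8) + C(6,1)·C(10,7) + C(6,2)·C(10,6) = 45 + 720 + 3150 = 3915.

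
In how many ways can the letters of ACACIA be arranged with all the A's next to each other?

12

Treat the 3 copies of A as a single block. The multiset to arrange is then {AAA, C, C, I}, 4 items in all.
That gives (4)!/(2!) = 12 arrangements.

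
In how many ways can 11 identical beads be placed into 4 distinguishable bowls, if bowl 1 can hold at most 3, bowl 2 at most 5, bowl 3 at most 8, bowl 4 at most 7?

By stars and bars, unrestricted non-negative solutions to x_1+…+x_4 = 11 number C(11+3,3) = 364.
Subtract solutions that violate a single cap (substitute x_i' = x_i − (cap_i+1)): x_1 ≥ 4 gives C(10,3) = 120; x_2 ≥ 6 gives C(8,3) = 56; x_3 ≥ 9 gives C(5,3) = 10; x_4 ≥ 8 gives C(6,3) = 20. Together 206.
Add back pairs where two caps are both exceeded: 4 + 0 + 0 + 0 + 0 + 0 = 4.
By inclusion–exclusion the count is 364 − 206 + 4 = 162.

162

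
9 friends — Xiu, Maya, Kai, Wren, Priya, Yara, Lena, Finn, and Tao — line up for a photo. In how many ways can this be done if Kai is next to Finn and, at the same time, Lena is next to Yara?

Treat {Kai,Finn} as one block (2 orders) and {Lena,Yara} as another (2 orders).
That leaves 7 units to arrange: 2 × 2 × 7! = 4 × 5040 = 20160.

20160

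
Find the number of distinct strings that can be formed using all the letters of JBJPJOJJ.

The 8 letters of JBJPJOJJ have repeats: J appearing 5 times.
The number of distinct arrangements is 8!/(5!) = 40320/120 = 336.

336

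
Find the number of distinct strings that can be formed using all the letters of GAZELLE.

1260

GAZELLE has 7 letters with E appearing twice and L appearing twice.
The number of distinct arrangements is 7!/(2!·2!) = 5040/4 = 1260.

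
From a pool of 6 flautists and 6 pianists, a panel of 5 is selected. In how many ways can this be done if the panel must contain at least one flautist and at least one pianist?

780

With no constraint there are C(12,5) = 792 possible selections.
Selections missing a whole group: no flautists → C(6,5) = 6; no pianists → C(6,5) = 6.
Both groups omitted at once is impossible, so 792 − 12 = 780.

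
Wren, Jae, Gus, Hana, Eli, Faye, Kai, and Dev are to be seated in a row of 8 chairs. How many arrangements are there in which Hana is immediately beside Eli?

Place the 6 others and the Hana-Eli pair as 7 objects in a line; the pair has 2 internal arrangements.
That gives 2 × 7! = 2 × 5040 = 10080.

10080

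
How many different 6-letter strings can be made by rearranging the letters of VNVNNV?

20

VNVNNV has 6 letters with N appearing 3 times and V appearing 3 times.
Dividing 6! = 720 by 3!·3! = 36 for the repeated letters gives 20.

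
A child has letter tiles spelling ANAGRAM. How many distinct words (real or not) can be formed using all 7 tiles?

Letter multiplicities in ANAGRAM: A×3, G×1, M×1, N×1, R×1.
So there are 7! / (3!) = 840 distinguishable arrangements.

840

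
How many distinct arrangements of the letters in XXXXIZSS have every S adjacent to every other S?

210

Treat the 2 copies of S as a single block. The multiset to arrange is then {SS, I, X, X, X, X, Z}, 7 items in all.
That gives (7)!/(4!) = 210 arrangements.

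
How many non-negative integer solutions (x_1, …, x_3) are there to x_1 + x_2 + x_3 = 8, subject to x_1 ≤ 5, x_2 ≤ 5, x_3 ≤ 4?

23

By stars and bars, unrestricted non-negative solutions to x_1+…+x_3 = 8 number C(8+2,2) = 45.
Subtract solutions that violate a single cap (substitute x_i' = x_i − (cap_i+1)): x_1 ≥ 6 gives C(4,2) = 6; x_2 ≥ 6 gives C(4,2) = 6; x_3 ≥ 5 gives C(5,2) = 10. Together 22.
No two caps can be exceeded simultaneously, so the pair terms are all 0.
By inclusion–exclusion the count is 45 − 22 + 0 = 23.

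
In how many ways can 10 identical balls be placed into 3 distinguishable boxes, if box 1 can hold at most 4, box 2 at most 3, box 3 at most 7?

Without the upper bounds there are C(12,2) = 66 ways to split 10 among 3 boxes.
Subtract solutions that violate a single cap (substitute x_i' = x_i − (cap_i+1)): x_1 ≥ 5 gives C(7,2) = 21; x_2 ≥ 4 gives C(8,2) = 28; x_3 ≥ 8 gives C(4,2) = 6. Together 55.
Add back pairs where two caps are both exceeded: 3 + 0 + 0 = 3.
By inclusion–exclusion the count is 66 − 55 + 3 = 14.

14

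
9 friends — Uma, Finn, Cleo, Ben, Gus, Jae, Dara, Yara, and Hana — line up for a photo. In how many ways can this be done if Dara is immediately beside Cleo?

80640

Treat {Dara, Cleo} as a single unit. There are 8 units to order, and the pair itself can be ordered 2 ways.
That gives 2 × 8! = 2 × 40320 = 80640.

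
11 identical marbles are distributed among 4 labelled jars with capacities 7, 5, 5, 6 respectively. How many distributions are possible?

Ignoring the caps, the number of non-negative solutions to x_1+…+x_4 = 11 is C(14,3) = 364.
Subtract solutions that violate a single cap (substitute x_i' = x_i − (cap_i+1)): x_1 ≥ 8 gives C(6,3) = 20; x_2 ≥ 6 gives C(8,3) = 56; x_3 ≥ 6 gives C(8,3) = 56; x_4 ≥ 7 gives C(7,3) = 35. Together 167.
No two caps can be exceeded simultaneously, so the pair terms are all 0.
By inclusion–exclusion the count is 364 − 167 + 0 = 197.

197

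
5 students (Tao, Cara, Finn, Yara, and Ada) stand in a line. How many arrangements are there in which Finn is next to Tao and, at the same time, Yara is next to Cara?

24

Treat {Finn,Tao} as one block (2 orders) and {Yara,Cara} as another (2 orders).
That leaves 3 units to arrange: 2 × 2 × 3! = 4 × 6 = 24.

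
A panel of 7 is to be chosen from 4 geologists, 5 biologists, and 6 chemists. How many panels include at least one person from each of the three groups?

5949

With no constraint there are C(15,7) = 6435 possible selections.
Selections missing a whole group: no geologists → C(11,7) = 330; no biologists → C(10,7) = 120; no chemists → C(9,7) = 36.
Add back selections omitting two groups (i.e. drawn from a single group): C(4,7) + C(5,7) + C(6,7) = 0.
By inclusion–exclusion: 6435 − 486 + 0 = 5949.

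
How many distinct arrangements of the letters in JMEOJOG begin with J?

Fix J in the first position and arrange the remaining 6 letters.
Those 6 letters have O appearing twice, giving (6)!/(2!) = 360.

360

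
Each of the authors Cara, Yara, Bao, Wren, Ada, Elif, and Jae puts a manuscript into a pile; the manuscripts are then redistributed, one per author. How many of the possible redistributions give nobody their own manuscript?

This is the derangement count D_7: permutations of 7 items with no fixed point.
By inclusion–exclusion this is Σ_{j=0}^{7} (−1)^j C(7,j)·(7−j)!.
Computing: 5040 − 5040 + 2520 − 840 + 210 − 42 + 7 − 1 = 1854.

1854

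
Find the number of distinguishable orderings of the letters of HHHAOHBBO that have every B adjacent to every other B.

840

Treat the 2 copies of B as a single block. The multiset to arrange is then {BB, A, H, H, H, H, O, O}, 8 items in all.
That gives (8)!/(4!·2!) = 840 arrangements.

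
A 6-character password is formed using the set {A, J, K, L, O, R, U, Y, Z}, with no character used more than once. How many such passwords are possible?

60480

With no repetition, fill the 6 characters in order: 9 choices, then 8, down to 4.
That product is 9 × 8 × 7 × 6 × 5 × 4 = 60480.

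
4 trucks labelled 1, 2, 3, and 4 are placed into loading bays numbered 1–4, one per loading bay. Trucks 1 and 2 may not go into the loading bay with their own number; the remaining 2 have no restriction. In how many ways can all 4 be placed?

Let Aᵢ (for i ∈ {1, 2}) be the placements that put truck i in its forbidden loading bay. Any j of these fix j positions, leaving (4−j)! ways to fill the rest, and there are C(2,j) ways to pick which j.
By inclusion–exclusion, the number of valid placements is Σ_{j=0}^{2} (−1)^j C(2,j)·(4−j)!.
Computing: 24 − 12 + 2 = 14.

14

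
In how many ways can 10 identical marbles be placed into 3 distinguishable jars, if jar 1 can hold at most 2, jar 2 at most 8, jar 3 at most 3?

Without the upper bounds there are C(12,2) = 66 ways to split 10 among 3 jars.
Subtract solutions that violate a single cap (substitute x_i' = x_i − (cap_i+1)): x_1 ≥ 3 gives C(9,2) = 36; x_2 ≥ 9 gives C(3,2) = 3; x_3 ≥ 4 gives C(8,2) = 28. Together 67.
Add back pairs where two caps are both exceeded: 0 + 10 + 0 = 10.
By inclusion–exclusion the count is 66 − 67 + 10 = 9.

9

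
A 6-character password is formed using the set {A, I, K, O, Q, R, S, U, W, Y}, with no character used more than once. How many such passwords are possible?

151200

This is a permutation of 6 out of 10: P(10,6) = 10!/4!.
That product is 10 × 9 × 8 × 7 × 6 × 5 = 151200.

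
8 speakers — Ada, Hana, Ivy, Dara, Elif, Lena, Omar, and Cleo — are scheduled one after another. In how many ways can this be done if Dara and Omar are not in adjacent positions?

30240

There are 8! = 40320 arrangements in all. If Dara and Omar are adjacent, merging them into one block gives 2·(7)! = 10080 arrangements.
Complementary counting: 40320 − 10080 = 30240.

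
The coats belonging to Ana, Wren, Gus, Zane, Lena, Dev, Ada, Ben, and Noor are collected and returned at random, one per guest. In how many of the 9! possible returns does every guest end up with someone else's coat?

Let Aᵢ be the assignments in which guest i gets their own coat. We want the size of the complement of A₁∪…∪A_9.
By inclusion–exclusion this is Σ_{j=0}^{9} (−1)^j C(9,j)·(9−j)!.
Computing: 362880 − 362880 + 181440 − 60480 + 15120 − 3024 + 504 − 72 + 9 − 1 = 133496.

133496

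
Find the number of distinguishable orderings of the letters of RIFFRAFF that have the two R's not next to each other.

There are 8!/(4!·2!) = 840 arrangements of RIFFRAFF in total.
Arrangements with the R's together: treat RR as one letter, giving (7)!/(4!) = 210.
Subtracting, 840 − 210 = 630 arrangements keep the R's apart.

630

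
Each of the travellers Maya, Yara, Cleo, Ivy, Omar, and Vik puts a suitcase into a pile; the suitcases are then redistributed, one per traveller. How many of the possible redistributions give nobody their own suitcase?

Let Aᵢ be the assignments in which traveller i gets their own suitcase. We want the size of the complement of A₁∪…∪A_6.
By inclusion–exclusion this is Σ_{j=0}^{6} (−1)^j C(6,j)·(6−j)!.
Computing: 720 − 720 + 360 − 120 + 30 − 6 + 1 = 265.

265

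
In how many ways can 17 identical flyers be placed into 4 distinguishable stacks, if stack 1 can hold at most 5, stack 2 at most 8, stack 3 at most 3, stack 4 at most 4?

20

Ignoring the caps, the number of non-negative solutions to x_1+…+x_4 = 17 is C(20,3) = 1140.
Subtract solutions that violate a single cap (substitute x_i' = x_i − (cap_i+1)): x_1 ≥ 6 gives C(14,3) = 364; x_2 ≥ 9 gives C(11,3) = 165; x_3 ≥ 4 gives C(16,3) = 560; x_4 ≥ 5 gives C(15,3) = 455. Together 1544.
Add back pairs where two caps are both exceeded: 10 + 120 + 84 + 35 + 20 + 165 = 434.
Subtract triples: 0 + 0 + 10 + 0 = 10.
By inclusion–exclusion the count is 1140 − 1544 + 434 − 10 = 20.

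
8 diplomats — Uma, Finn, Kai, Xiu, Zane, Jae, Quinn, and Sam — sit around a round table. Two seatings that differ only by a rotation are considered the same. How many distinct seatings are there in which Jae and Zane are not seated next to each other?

3600

Without the restriction there are (7)! = 5040 seatings.
Those with Jae next to Zane: fuse the pair into one unit and seat 7 units around a circle — 2·(6)! = 1440.
Subtracting, 5040 − 1440 = 3600.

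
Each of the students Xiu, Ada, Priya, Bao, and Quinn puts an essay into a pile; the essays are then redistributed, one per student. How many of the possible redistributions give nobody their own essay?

Let Aᵢ be the assignments in which student i gets their own essay. We want the size of the complement of A₁∪…∪A_5.
By inclusion–exclusion this is Σ_{j=0}^{5} (−1)^j C(5,j)·(5−j)!.
Computing: 120 − 120 + 60 − 20 + 5 − 1 = 44.

44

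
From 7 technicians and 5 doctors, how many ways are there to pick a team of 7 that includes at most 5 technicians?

Split by how many technicians are chosen (0 through 5).
Sum: C(7,0)·C(5,7) + C(7,1)·C(5,6) + C(7,2)·C(5,5) + C(7,3)·C(5,4) + C(7,4)·C(5,3) + C(7,5)·C(5,2) = 0 + 0 + 21 + 175 + 350 + 210 = 756.

756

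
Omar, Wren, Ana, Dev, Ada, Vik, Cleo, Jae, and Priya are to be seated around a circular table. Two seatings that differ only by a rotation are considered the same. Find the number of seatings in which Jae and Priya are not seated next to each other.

30240

All circular seatings of 9 people number (8)! = 40320.
Those with Jae next to Priya: fuse the pair into one unit and seat 8 units around a circle — 2·(7)! = 10080.
Subtracting, 40320 − 10080 = 30240.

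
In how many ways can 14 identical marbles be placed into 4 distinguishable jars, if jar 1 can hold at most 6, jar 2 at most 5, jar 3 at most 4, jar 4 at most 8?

Without the upper bounds there are C(17,3) = 680 ways to split 14 among 4 jars.
Subtract solutions that violate a single cap (substitute x_i' = x_i − (cap_i+1)): x_1 ≥ 7 gives C(10,3) = 120; x_2 ≥ 6 gives C(11,3) = 165; x_3 ≥ 5 gives C(12,3) = 220; x_4 ≥ 9 gives C(8,3) = 56. Together 561.
Add back pairs where two caps are both exceeded: 4 + 10 + 0 + 20 + 0 + 1 = 35.
By inclusion–exclusion the count is 680 − 561 + 35 = 154.

154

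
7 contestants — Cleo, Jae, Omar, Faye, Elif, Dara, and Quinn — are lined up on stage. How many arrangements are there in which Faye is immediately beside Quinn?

Place the 5 others and the Faye-Quinn pair as 6 objects in a line; the pair has 2 internal arrangements.
That gives 2 × 6! = 2 × 720 = 1440.

1440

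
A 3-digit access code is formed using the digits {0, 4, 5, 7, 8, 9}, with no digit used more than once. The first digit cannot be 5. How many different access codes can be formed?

The first digit has 6−1 = 5 choices (anything except 5).
The remaining 2 digits are filled from the other 5 symbols without repetition: 5 × 4 = 20.
Total: 5 × 20 = 100.

100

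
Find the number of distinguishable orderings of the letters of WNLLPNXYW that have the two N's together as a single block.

10080

Treat the 2 copies of N as a single block. The multiset to arrange is then {NN, L, L, P, W, W, X, Y}, 8 items in all.
That gives (8)!/(2!·2!) = 10080 arrangements.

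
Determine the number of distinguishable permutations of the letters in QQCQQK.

QQCQQK has 6 letters with Q appearing 4 times.
The number of distinct arrangements is 6!/(4!) = 720/24 = 30.

30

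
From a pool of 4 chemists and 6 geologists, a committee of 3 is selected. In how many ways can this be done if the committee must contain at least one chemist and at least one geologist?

With no constraint there are C(10,3) = 120 possible selections.
Selections missing a whole group: no chemists → C(6,3) = 20; no geologists → C(4,3) = 4.
Both groups omitted at once is impossible, so 120 − 24 = 96.

96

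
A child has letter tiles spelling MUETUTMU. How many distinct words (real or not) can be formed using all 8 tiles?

Letter multiplicities in MUETUTMU: E×1, M×2, T×2, U×3.
So there are 8! / (3!·2!·2!) = 1680 distinguishable arrangements.

1680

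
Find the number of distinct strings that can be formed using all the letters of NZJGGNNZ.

The 8 letters of NZJGGNNZ have repeats: G appearing twice, N appearing 3 times, and Z appearing twice.
The number of distinct arrangements is 8!/(3!·2!·2!) = 40320/24 = 1680.

1680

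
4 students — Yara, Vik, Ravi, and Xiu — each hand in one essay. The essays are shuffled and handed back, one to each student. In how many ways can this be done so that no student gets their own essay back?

9

Count assignments avoiding every fixed point. For any j of the 4 students fixed to their own essay, the other 4−j can be arranged in (4−j)! ways.
By inclusion–exclusion this is Σ_{j=0}^{4} (−1)^j C(4,j)·(4−j)!.
Computing: 24 − 24 + 12 − 4 + 1 = 9.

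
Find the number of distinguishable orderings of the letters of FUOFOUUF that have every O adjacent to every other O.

Treat the 2 copies of O as a single block. The multiset to arrange is then {OO, F, F, F, U, U, U}, 7 items in all.
That gives (7)!/(3!·3!) = 140 arrangements.

140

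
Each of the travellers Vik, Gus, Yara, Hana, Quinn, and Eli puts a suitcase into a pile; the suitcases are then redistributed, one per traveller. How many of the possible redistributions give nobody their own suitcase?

Count assignments avoiding every fixed point. For any j of the 6 travellers fixed to their own suitcase, the other 6−j can be arranged in (6−j)! ways.
By inclusion–exclusion this is Σ_{j=0}^{6} (−1)^j C(6,j)·(6−j)!.
Computing: 720 − 720 + 360 − 120 + 30 − 6 + 1 = 265.

265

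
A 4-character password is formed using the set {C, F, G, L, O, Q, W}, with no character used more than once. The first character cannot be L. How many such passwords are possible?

720

The first character has 7−1 = 6 choices (anything except L).
The remaining 3 characters are filled from the other 6 symbols without repetition: 6 × 5 × 4 = 120.
Total: 6 × 120 = 720.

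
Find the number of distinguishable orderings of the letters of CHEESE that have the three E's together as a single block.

24

Treat the 3 copies of E as a single block. The multiset to arrange is then {EEE, C, H, S}, 4 items in all.
All 4 items are distinct, so there are (4)! = 24 arrangements.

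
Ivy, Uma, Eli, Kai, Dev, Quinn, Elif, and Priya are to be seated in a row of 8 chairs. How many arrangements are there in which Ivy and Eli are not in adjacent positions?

30240

Of the 8! = 40320 arrangements, those with Ivy and Eli adjacent number 2 × 7! = 10080 (treat the pair as a block with 2 internal orders).
So 40320 − 10080 = 30240 arrangements keep them apart.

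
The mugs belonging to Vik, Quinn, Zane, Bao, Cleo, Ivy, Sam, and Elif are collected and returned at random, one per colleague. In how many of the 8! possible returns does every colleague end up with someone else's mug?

Let Aᵢ be the assignments in which colleague i gets their own mug. We want the size of the complement of A₁∪…∪A_8.
By inclusion–exclusion this is Σ_{j=0}^{8} (−1)^j C(8,j)·(8−j)!.
Computing: 40320 − 40320 + 20160 − 6720 + 1680 − 336 + 56 − 8 + 1 = 14833.

14833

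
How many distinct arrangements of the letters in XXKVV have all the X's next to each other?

Treat the 2 copies of X as a single block. The multiset to arrange is then {XX, K, V, V}, 4 items in all.
That gives (4)!/(2!) = 12 arrangements.

12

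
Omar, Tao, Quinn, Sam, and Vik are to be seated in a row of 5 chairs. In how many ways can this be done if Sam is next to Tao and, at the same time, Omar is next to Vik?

Treat {Sam,Tao} as one block (2 orders) and {Omar,Vik} as another (2 orders).
That leaves 3 units to arrange: 2 × 2 × 3! = 4 × 6 = 24.

24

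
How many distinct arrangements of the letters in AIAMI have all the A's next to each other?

12

Treat the 2 copies of A as a single block. The multiset to arrange is then {AA, I, I, M}, 4 items in all.
That gives (4)!/(2!) = 12 arrangements.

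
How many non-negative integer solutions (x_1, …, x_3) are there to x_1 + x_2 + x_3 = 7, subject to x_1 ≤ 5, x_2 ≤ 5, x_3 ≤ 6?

29

Ignoring the caps, the number of non-negative solutions to x_1+…+x_3 = 7 is C(9,2) = 36.
Subtract solutions that violate a single cap (substitute x_i' = x_i − (cap_i+1)): x_1 ≥ 6 gives C(3,2) = 3; x_2 ≥ 6 gives C(3,2) = 3; x_3 ≥ 7 gives C(2,2) = 1. Together 7.
No two caps can be exceeded simultaneously, so the pair terms are all 0.
By inclusion–exclusion the count is 36 − 7 + 0 = 29.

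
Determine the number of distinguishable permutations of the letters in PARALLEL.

3360

Letter multiplicities in PARALLEL: A×2, E×1, L×3, P×1, R×1.
So there are 8! / (3!·2!) = 3360 distinguishable arrangements.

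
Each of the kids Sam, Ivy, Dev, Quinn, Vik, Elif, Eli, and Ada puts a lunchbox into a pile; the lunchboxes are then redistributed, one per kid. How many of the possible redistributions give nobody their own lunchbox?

14833

Let Aᵢ be the assignments in which kid i gets their own lunchbox. We want the size of the complement of A₁∪…∪A_8.
By inclusion–exclusion this is Σ_{j=0}^{8} (−1)^j C(8,j)·(8−j)!.
Computing: 40320 − 40320 + 20160 − 6720 + 1680 − 336 + 56 − 8 + 1 = 14833.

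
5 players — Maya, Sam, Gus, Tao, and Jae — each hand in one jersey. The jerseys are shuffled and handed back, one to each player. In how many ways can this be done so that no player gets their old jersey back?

This is the derangement count D_5: permutations of 5 items with no fixed point.
By inclusion–exclusion this is Σ_{j=0}^{5} (−1)^j C(5,j)·(5−j)!.
Computing: 120 − 120 + 60 − 20 + 5 − 1 = 44.

44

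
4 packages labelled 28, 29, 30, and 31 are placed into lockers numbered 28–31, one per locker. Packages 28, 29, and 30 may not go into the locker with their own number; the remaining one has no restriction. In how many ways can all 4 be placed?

11

Let Aᵢ (for i ∈ {28, 29, 30}) be the placements that put package i in its forbidden locker. Any j of these fix j positions, leaving (4−j)! ways to fill the rest, and there are C(3,j) ways to pick which j.
By inclusion–exclusion, the number of valid placements is Σ_{j=0}^{3} (−1)^j C(3,j)·(4−j)!.
Computing: 24 − 18 + 6 − 1 = 11.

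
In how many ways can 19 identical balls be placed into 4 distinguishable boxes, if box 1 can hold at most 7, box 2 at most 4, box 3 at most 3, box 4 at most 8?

20

Ignoring the caps, the number of non-negative solutions to x_1+…+x_4 = 19 is C(22,3) = 1540.
Subtract solutions that violate a single cap (substitute x_i' = x_i − (cap_i+1)): x_1 ≥ 8 gives C(14,3) = 364; x_2 ≥ 5 gives C(17,3) = 680; x_3 ≥ 4 gives C(18,3) = 816; x_4 ≥ 9 gives C(13,3) = 286. Together 2146.
Add back pairs where two caps are both exceeded: 84 + 120 + 10 + 286 + 56 + 84 = 640.
Subtract triples: 10 + 0 + 0 + 4 = 14.
By inclusion–exclusion the count is 1540 − 2146 + 640 − 14 = 20.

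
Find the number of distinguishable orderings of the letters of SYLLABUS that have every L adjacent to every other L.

2520

Treat the 2 copies of L as a single block. The multiset to arrange is then {LL, A, B, S, S, U, Y}, 7 items in all.
That gives (7)!/(2!) = 2520 arrangements.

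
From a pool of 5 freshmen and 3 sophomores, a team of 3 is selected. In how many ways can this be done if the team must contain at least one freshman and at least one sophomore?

45

Unrestricted: C(8,3) = 56 ways to pick any 3 of the 8.
Selections missing a whole group: no freshmen → C(3,3) = 1; no sophomores → C(5,3) = 10.
Both groups omitted at once is impossible, so 56 − 11 = 45.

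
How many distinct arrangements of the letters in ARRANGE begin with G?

180

Fix G in the first position and arrange the remaining 6 letters.
Those 6 letters have A appearing twice and R appearing twice, giving (6)!/(2!·2!) = 180.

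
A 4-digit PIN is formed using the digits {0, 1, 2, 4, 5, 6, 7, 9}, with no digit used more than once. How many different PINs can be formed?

With no repetition, fill the 4 digits in order: 8 choices, then 7, down to 5.
8 × 7 × 6 × 5 = 1680.

1680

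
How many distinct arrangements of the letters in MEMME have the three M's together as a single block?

3

Treat the 3 copies of M as a single block. The multiset to arrange is then {MMM, E, E}, 3 items in all.
That gives (3)!/(2!) = 3 arrangements.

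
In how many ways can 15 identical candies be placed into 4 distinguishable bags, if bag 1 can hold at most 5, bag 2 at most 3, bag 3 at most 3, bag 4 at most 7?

20

Without the upper bounds there are C(18,3) = 816 ways to split 15 among 4 bags.
Subtract solutions that violate a single cap (substitute x_i' = x_i − (cap_i+1)): x_1 ≥ 6 gives C(12,3) = 220; x_2 ≥ 4 gives C(14,3) = 364; x_3 ≥ 4 gives C(14,3) = 364; x_4 ≥ 8 gives C(10,3) = 120. Together 1068.
Add back pairs where two caps are both exceeded: 56 + 56 + 4 + 120 + 20 + 20 = 276.
Subtract triples: 4 + 0 + 0 + 0 = 4.
By inclusion–exclusion the count is 816 − 1068 + 276 − 4 = 20.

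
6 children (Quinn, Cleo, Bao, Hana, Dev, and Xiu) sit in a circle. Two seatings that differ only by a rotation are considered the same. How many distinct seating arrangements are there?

120

Seat Quinn anywhere (absorbing the rotational symmetry), then permute the other 5: (5)! = 120.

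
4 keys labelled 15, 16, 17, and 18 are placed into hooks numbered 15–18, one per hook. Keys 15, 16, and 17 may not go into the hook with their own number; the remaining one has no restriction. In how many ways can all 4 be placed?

Let Aᵢ (for i ∈ {15, 16, 17}) be the placements that put key i in its forbidden hook. Any j of these fix j positions, leaving (4−j)! ways to fill the rest, and there are C(3,j) ways to pick which j.
By inclusion–exclusion, the number of valid placements is Σ_{j=0}^{3} (−1)^j C(3,j)·(4−j)!.
Computing: 24 − 18 + 6 − 1 = 11.

11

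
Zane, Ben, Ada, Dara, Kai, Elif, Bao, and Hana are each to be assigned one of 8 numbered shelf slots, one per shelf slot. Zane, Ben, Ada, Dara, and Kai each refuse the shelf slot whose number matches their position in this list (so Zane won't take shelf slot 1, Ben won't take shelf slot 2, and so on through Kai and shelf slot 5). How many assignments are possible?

21234

Let Aᵢ (for 1 ≤ i ≤ 5) be the placements that put person i in their forbidden shelf slot. Any j of these fix j positions, leaving (8−j)! ways to fill the rest, and there are C(5,j) ways to pick which j.
By inclusion–exclusion, the number of valid placements is Σ_{j=0}^{5} (−1)^j C(5,j)·(8−j)!.
Computing: 40320 − 25200 + 7200 − 1200 + 120 − 6 = 21234.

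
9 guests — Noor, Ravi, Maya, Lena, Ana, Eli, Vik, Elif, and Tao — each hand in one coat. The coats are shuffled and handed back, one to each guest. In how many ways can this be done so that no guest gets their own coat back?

133496

Count assignments avoiding every fixed point. For any j of the 9 guests fixed to their own coat, the other 9−j can be arranged in (9−j)! ways.
By inclusion–exclusion this is Σ_{j=0}^{9} (−1)^j C(9,j)·(9−j)!.
Computing: 362880 − 362880 + 181440 − 60480 + 15120 − 3024 + 504 − 72 + 9 − 1 = 133496.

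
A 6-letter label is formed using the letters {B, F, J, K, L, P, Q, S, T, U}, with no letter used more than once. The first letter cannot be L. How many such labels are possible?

The first letter has 10−1 = 9 choices (anything except L).
The remaining 5 letters are filled from the other 9 symbols without repetition: 9 × 8 × 7 × 6 × 5 = 15120.
Total: 9 × 15120 = 136080.

136080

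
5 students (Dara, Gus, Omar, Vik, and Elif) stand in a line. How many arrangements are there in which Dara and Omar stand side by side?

Place the 3 others and the Dara-Omar pair as 4 objects in a line; the pair has 2 internal arrangements.
So the count is 2·(4)! = 48.

48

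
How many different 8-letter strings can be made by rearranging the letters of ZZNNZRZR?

420

ZZNNZRZR has 8 letters with N appearing twice, R appearing twice, and Z appearing 4 times.
The number of distinct arrangements is 8!/(4!·2!·2!) = 40320/96 = 420.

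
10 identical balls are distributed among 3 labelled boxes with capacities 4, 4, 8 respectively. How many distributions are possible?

22

Without the upper bounds there are C(12,2) = 66 ways to split 10 among 3 boxes.
Subtract solutions that violate a single cap (substitute x_i' = x_i − (cap_i+1)): x_1 ≥ 5 gives C(7,2) = 21; x_2 ≥ 5 gives C(7,2) = 21; x_3 ≥ 9 gives C(3,2) = 3. Together 45.
Add back pairs where two caps are both exceeded: 1 + 0 + 0 = 1.
By inclusion–exclusion the count is 66 − 45 + 1 = 22.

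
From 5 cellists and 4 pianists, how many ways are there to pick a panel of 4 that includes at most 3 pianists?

Split by how many pianists are chosen (0 through 3).
Sum: C(4,0)·C(5,4) + C(4,1)·C(5,3) + C(4,2)·C(5,2) + C(4,3)·C(5,1) = 5 + 40 + 60 + 20 = 125.

125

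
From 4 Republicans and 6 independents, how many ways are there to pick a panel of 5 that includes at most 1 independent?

6

Split by how many independents are chosen (0 through 1).
Sum: C(6,0)·C(4,5) + C(6,1)·C(4,4) = 0 + 6 = 6.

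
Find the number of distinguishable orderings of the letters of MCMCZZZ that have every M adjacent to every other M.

Treat the 2 copies of M as a single block. The multiset to arrange is then {MM, C, C, Z, Z, Z}, 6 items in all.
That gives (6)!/(3!·2!) = 60 arrangements.

60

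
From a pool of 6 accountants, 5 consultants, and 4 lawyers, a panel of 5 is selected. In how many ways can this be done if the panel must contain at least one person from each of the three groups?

2170

With no constraint there are C(15,5) = 3003 possible selections.
Selections missing a whole group: no accountants → C(9,5) = 126; no consultants → C(10,5) = 252; no lawyers → C(11,5) = 462.
Add back selections omitting two groups (i.e. drawn from a single group): C(6,5) + C(5,5) + C(4,5) = 7.
By inclusion–exclusion: 3003 − 840 + 7 = 2170.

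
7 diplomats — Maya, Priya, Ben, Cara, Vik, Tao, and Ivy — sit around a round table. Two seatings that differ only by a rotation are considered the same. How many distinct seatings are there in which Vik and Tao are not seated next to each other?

Without the restriction there are (6)! = 720 seatings.
Seatings with Vik beside Tao: treat them as a block with 2 internal orders, giving 2 × (5)! = 240.
Subtracting, 720 − 240 = 480.

480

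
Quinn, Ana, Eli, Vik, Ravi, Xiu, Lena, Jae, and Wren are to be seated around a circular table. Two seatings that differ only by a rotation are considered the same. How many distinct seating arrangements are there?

Fix one person's seat to break rotational symmetry; the remaining 8 people can be arranged in (8)! = 40320 ways.

40320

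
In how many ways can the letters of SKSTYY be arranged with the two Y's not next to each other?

Total arrangements of SKSTYY: 6!/(2!·2!) = 180.
Arrangements with the Y's together: treat YY as one letter, giving (5)!/(2!) = 60.
Hence 180 − 60 = 120.

120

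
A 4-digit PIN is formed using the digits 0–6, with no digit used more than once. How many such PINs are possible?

840

Choose and order 4 of the 7 symbols: the first digit has 7 options, the next 6, then 5, 4.
7 × 6 × 5 × 4 = 840.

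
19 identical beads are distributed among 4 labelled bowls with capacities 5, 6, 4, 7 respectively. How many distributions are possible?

20

By stars and bars, unrestricted non-negative solutions to x_1+…+x_4 = 19 number C(19+3,3) = 1540.
Subtract solutions that violate a single cap (substitute x_i' = x_i − (cap_i+1)): x_1 ≥ 6 gives C(16,3) = 560; x_2 ≥ 7 gives C(15,3) = 455; x_3 ≥ 5 gives C(17,3) = 680; x_4 ≥ 8 gives C(14,3) = 364. Together 2059.
Add back pairs where two caps are both exceeded: 84 + 165 + 56 + 120 + 35 + 84 = 544.
Subtract triples: 4 + 0 + 1 + 0 = 5.
By inclusion–exclusion the count is 1540 − 2059 + 544 − 5 = 20.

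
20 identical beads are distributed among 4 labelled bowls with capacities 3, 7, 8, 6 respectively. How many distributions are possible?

34

By stars and bars, unrestricted non-negative solutions to x_1+…+x_4 = 20 number C(20+3,3) = 1771.
Subtract solutions that violate a single cap (substitute x_i' = x_i − (cap_i+1)): x_1 ≥ 4 gives C(19,3) = 969; x_2 ≥ 8 gives C(15,3) = 455; x_3 ≥ 9 gives C(14,3) = 364; x_4 ≥ 7 gives C(16,3) = 560. Together 2348.
Add back pairs where two caps are both exceeded: 165 + 120 + 220 + 20 + 56 + 35 = 616.
Subtract triples: 0 + 4 + 1 + 0 = 5.
By inclusion–exclusion the count is 1771 − 2348 + 616 − 5 = 34.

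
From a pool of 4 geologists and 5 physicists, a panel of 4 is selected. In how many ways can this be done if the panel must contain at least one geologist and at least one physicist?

Unrestricted: C(9,4) = 126 ways to pick any 4 of the 9.
Selections missing a whole group: no geologists → C(5,4) = 5; no physicists → C(4,4) = 1.
Both groups omitted at once is impossible, so 126 − 6 = 120.

120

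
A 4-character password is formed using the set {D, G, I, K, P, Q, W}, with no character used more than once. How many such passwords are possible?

With no repetition, fill the 4 characters in order: 7 choices, then 6, down to 4.
That product is 7 × 6 × 5 × 4 = 840.

840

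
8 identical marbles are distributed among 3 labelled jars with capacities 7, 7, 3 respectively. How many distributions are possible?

28

Without the upper bounds there are C(10,2) = 45 ways to split 8 among 3 jars.
Subtract solutions that violate a single cap (substitute x_i' = x_i − (cap_i+1)): x_1 ≥ 8 gives C(2,2) = 1; x_2 ≥ 8 gives C(2,2) = 1; x_3 ≥ 4 gives C(6,2) = 15. Together 17.
No two caps can be exceeded simultaneously, so the pair terms are all 0.
By inclusion–exclusion the count is 45 − 17 + 0 = 28.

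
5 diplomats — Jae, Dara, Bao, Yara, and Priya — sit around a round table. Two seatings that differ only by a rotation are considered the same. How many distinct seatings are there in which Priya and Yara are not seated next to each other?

Without the restriction there are (4)! = 24 seatings.
Those with Priya next to Yara: fuse the pair into one unit and seat 4 units around a circle — 2·(3)! = 12.
Subtracting, 24 − 12 = 12.

12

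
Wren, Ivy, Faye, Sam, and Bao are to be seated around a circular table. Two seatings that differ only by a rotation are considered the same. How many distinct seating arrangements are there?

24

Seat Wren anywhere (absorbing the rotational symmetry), then permute the other 4: (4)! = 24.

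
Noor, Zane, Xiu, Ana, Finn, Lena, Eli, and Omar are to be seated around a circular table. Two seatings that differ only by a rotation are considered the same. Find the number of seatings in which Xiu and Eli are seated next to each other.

1440

Glue Xiu and Eli into a block (2 internal orders). Seating 7 units around a circle gives (6)! arrangements.
So 2 × (6)! = 2 × 720 = 1440.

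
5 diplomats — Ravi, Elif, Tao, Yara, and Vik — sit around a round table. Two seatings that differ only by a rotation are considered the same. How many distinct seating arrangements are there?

24

Fix one person's seat to break rotational symmetry; the remaining 4 people can be arranged in (4)! = 24 ways.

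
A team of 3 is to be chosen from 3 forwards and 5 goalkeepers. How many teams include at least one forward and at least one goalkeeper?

45

Unrestricted: C(8,3) = 56 ways to pick any 3 of the 8.
Subtract selections that omit an entire group: no forwards → C(5,3) = 10; no goalkeepers → C(3,3) = 1.
Both groups omitted at once is impossible, so 56 − 11 = 45.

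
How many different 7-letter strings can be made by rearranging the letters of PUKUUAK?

420

PUKUUAK has 7 letters with K appearing twice and U appearing 3 times.
Dividing 7! = 5040 by 3!·2! = 12 for the repeated letters gives 420.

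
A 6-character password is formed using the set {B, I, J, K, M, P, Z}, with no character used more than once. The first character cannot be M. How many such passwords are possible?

4320

The first character has 7−1 = 6 choices (anything except M).
The remaining 5 characters are filled from the other 6 symbols without repetition: 6 × 5 × 4 × 3 × 2 = 720.
Total: 6 × 720 = 4320.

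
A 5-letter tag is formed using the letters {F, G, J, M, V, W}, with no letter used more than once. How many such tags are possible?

720

This is a permutation of 5 out of 6: P(6,5) = 6!/1!.
6 × 5 × 4 × 3 × 2 = 720.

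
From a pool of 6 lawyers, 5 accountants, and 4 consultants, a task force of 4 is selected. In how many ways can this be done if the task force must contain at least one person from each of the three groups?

720

With no constraint there are C(15,4) = 1365 possible selections.
Selections missing a whole group: no lawyers → C(9,4) = 126; no accountants → C(10,4) = 210; no consultants → C(11,4) = 330.
Add back selections omitting two groups (i.e. drawn from a single group): C(6,4) + C(5,4) + C(4,4) = 21.
By inclusion–exclusion: 1365 − 666 + 21 = 720.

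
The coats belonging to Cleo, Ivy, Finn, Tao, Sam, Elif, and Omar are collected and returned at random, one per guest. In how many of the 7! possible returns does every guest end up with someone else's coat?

Count assignments avoiding every fixed point. For any j of the 7 guests fixed to their own coat, the other 7−j can be arranged in (7−j)! ways.
By inclusion–exclusion this is Σ_{j=0}^{7} (−1)^j C(7,j)·(7−j)!.
Computing: 5040 − 5040 + 2520 − 840 + 210 − 42 + 7 − 1 = 1854.

1854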